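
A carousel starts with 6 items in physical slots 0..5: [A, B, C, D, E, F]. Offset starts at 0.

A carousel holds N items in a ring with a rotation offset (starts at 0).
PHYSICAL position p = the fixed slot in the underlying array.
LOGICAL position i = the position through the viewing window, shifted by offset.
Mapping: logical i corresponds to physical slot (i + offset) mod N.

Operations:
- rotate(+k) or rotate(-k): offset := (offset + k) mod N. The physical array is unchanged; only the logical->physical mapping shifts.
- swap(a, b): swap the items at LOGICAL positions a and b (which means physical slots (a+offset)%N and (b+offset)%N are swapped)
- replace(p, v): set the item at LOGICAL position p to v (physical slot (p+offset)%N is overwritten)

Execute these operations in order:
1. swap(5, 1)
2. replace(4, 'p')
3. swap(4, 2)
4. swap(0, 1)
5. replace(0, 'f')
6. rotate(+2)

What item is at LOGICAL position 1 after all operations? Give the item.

Answer: D

Derivation:
After op 1 (swap(5, 1)): offset=0, physical=[A,F,C,D,E,B], logical=[A,F,C,D,E,B]
After op 2 (replace(4, 'p')): offset=0, physical=[A,F,C,D,p,B], logical=[A,F,C,D,p,B]
After op 3 (swap(4, 2)): offset=0, physical=[A,F,p,D,C,B], logical=[A,F,p,D,C,B]
After op 4 (swap(0, 1)): offset=0, physical=[F,A,p,D,C,B], logical=[F,A,p,D,C,B]
After op 5 (replace(0, 'f')): offset=0, physical=[f,A,p,D,C,B], logical=[f,A,p,D,C,B]
After op 6 (rotate(+2)): offset=2, physical=[f,A,p,D,C,B], logical=[p,D,C,B,f,A]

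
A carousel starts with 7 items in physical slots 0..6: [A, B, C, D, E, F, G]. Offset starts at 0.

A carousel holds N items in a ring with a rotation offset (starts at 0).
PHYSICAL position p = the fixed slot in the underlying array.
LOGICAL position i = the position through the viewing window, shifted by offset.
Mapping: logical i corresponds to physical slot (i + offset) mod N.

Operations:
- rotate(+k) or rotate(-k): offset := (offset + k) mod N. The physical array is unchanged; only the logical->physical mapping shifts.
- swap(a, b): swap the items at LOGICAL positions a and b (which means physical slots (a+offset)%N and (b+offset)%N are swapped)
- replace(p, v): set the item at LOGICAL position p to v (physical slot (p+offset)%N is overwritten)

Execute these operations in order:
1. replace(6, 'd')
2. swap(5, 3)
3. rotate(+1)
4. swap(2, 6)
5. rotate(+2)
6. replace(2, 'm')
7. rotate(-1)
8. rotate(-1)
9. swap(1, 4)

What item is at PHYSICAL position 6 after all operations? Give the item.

After op 1 (replace(6, 'd')): offset=0, physical=[A,B,C,D,E,F,d], logical=[A,B,C,D,E,F,d]
After op 2 (swap(5, 3)): offset=0, physical=[A,B,C,F,E,D,d], logical=[A,B,C,F,E,D,d]
After op 3 (rotate(+1)): offset=1, physical=[A,B,C,F,E,D,d], logical=[B,C,F,E,D,d,A]
After op 4 (swap(2, 6)): offset=1, physical=[F,B,C,A,E,D,d], logical=[B,C,A,E,D,d,F]
After op 5 (rotate(+2)): offset=3, physical=[F,B,C,A,E,D,d], logical=[A,E,D,d,F,B,C]
After op 6 (replace(2, 'm')): offset=3, physical=[F,B,C,A,E,m,d], logical=[A,E,m,d,F,B,C]
After op 7 (rotate(-1)): offset=2, physical=[F,B,C,A,E,m,d], logical=[C,A,E,m,d,F,B]
After op 8 (rotate(-1)): offset=1, physical=[F,B,C,A,E,m,d], logical=[B,C,A,E,m,d,F]
After op 9 (swap(1, 4)): offset=1, physical=[F,B,m,A,E,C,d], logical=[B,m,A,E,C,d,F]

Answer: d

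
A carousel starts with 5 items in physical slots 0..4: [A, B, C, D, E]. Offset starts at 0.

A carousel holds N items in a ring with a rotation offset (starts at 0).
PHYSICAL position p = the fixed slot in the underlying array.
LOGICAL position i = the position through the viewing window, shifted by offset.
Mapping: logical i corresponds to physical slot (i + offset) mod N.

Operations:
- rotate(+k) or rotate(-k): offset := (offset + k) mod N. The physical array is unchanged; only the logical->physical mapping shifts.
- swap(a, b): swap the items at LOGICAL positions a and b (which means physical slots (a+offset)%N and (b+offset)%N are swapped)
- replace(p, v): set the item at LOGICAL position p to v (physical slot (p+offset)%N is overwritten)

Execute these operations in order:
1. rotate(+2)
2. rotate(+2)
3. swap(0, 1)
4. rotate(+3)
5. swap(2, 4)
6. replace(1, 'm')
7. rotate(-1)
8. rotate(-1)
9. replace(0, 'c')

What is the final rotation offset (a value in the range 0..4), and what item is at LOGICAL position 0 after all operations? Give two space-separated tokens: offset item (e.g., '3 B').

Answer: 0 c

Derivation:
After op 1 (rotate(+2)): offset=2, physical=[A,B,C,D,E], logical=[C,D,E,A,B]
After op 2 (rotate(+2)): offset=4, physical=[A,B,C,D,E], logical=[E,A,B,C,D]
After op 3 (swap(0, 1)): offset=4, physical=[E,B,C,D,A], logical=[A,E,B,C,D]
After op 4 (rotate(+3)): offset=2, physical=[E,B,C,D,A], logical=[C,D,A,E,B]
After op 5 (swap(2, 4)): offset=2, physical=[E,A,C,D,B], logical=[C,D,B,E,A]
After op 6 (replace(1, 'm')): offset=2, physical=[E,A,C,m,B], logical=[C,m,B,E,A]
After op 7 (rotate(-1)): offset=1, physical=[E,A,C,m,B], logical=[A,C,m,B,E]
After op 8 (rotate(-1)): offset=0, physical=[E,A,C,m,B], logical=[E,A,C,m,B]
After op 9 (replace(0, 'c')): offset=0, physical=[c,A,C,m,B], logical=[c,A,C,m,B]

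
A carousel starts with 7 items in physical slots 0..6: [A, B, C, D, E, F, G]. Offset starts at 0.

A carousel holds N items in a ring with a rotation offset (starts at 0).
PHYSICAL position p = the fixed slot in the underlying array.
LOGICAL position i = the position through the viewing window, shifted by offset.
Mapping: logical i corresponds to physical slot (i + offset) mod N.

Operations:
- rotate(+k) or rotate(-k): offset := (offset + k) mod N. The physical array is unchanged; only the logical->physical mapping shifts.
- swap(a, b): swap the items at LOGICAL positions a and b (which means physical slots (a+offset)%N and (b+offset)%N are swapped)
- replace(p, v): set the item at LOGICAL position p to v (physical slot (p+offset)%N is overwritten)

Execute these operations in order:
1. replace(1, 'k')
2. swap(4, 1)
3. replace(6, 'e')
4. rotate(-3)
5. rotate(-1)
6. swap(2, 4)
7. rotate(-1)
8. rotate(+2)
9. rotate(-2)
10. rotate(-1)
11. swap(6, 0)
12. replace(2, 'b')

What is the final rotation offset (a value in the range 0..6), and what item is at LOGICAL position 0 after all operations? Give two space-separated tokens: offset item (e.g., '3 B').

Answer: 1 F

Derivation:
After op 1 (replace(1, 'k')): offset=0, physical=[A,k,C,D,E,F,G], logical=[A,k,C,D,E,F,G]
After op 2 (swap(4, 1)): offset=0, physical=[A,E,C,D,k,F,G], logical=[A,E,C,D,k,F,G]
After op 3 (replace(6, 'e')): offset=0, physical=[A,E,C,D,k,F,e], logical=[A,E,C,D,k,F,e]
After op 4 (rotate(-3)): offset=4, physical=[A,E,C,D,k,F,e], logical=[k,F,e,A,E,C,D]
After op 5 (rotate(-1)): offset=3, physical=[A,E,C,D,k,F,e], logical=[D,k,F,e,A,E,C]
After op 6 (swap(2, 4)): offset=3, physical=[F,E,C,D,k,A,e], logical=[D,k,A,e,F,E,C]
After op 7 (rotate(-1)): offset=2, physical=[F,E,C,D,k,A,e], logical=[C,D,k,A,e,F,E]
After op 8 (rotate(+2)): offset=4, physical=[F,E,C,D,k,A,e], logical=[k,A,e,F,E,C,D]
After op 9 (rotate(-2)): offset=2, physical=[F,E,C,D,k,A,e], logical=[C,D,k,A,e,F,E]
After op 10 (rotate(-1)): offset=1, physical=[F,E,C,D,k,A,e], logical=[E,C,D,k,A,e,F]
After op 11 (swap(6, 0)): offset=1, physical=[E,F,C,D,k,A,e], logical=[F,C,D,k,A,e,E]
After op 12 (replace(2, 'b')): offset=1, physical=[E,F,C,b,k,A,e], logical=[F,C,b,k,A,e,E]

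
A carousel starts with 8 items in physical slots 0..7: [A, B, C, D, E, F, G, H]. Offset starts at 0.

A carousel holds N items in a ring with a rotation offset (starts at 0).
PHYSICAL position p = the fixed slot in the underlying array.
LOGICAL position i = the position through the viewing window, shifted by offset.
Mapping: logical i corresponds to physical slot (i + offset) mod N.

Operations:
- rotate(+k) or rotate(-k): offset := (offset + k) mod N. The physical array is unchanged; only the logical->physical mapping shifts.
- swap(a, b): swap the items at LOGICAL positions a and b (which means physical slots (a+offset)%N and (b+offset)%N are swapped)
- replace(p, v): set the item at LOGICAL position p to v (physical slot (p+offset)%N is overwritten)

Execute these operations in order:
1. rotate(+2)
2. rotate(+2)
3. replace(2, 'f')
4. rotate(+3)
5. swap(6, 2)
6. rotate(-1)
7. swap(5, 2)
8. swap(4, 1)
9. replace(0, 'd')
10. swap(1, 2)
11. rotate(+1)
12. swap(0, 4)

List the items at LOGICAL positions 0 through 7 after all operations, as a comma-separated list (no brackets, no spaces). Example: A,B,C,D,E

Answer: A,C,F,H,D,E,B,d

Derivation:
After op 1 (rotate(+2)): offset=2, physical=[A,B,C,D,E,F,G,H], logical=[C,D,E,F,G,H,A,B]
After op 2 (rotate(+2)): offset=4, physical=[A,B,C,D,E,F,G,H], logical=[E,F,G,H,A,B,C,D]
After op 3 (replace(2, 'f')): offset=4, physical=[A,B,C,D,E,F,f,H], logical=[E,F,f,H,A,B,C,D]
After op 4 (rotate(+3)): offset=7, physical=[A,B,C,D,E,F,f,H], logical=[H,A,B,C,D,E,F,f]
After op 5 (swap(6, 2)): offset=7, physical=[A,F,C,D,E,B,f,H], logical=[H,A,F,C,D,E,B,f]
After op 6 (rotate(-1)): offset=6, physical=[A,F,C,D,E,B,f,H], logical=[f,H,A,F,C,D,E,B]
After op 7 (swap(5, 2)): offset=6, physical=[D,F,C,A,E,B,f,H], logical=[f,H,D,F,C,A,E,B]
After op 8 (swap(4, 1)): offset=6, physical=[D,F,H,A,E,B,f,C], logical=[f,C,D,F,H,A,E,B]
After op 9 (replace(0, 'd')): offset=6, physical=[D,F,H,A,E,B,d,C], logical=[d,C,D,F,H,A,E,B]
After op 10 (swap(1, 2)): offset=6, physical=[C,F,H,A,E,B,d,D], logical=[d,D,C,F,H,A,E,B]
After op 11 (rotate(+1)): offset=7, physical=[C,F,H,A,E,B,d,D], logical=[D,C,F,H,A,E,B,d]
After op 12 (swap(0, 4)): offset=7, physical=[C,F,H,D,E,B,d,A], logical=[A,C,F,H,D,E,B,d]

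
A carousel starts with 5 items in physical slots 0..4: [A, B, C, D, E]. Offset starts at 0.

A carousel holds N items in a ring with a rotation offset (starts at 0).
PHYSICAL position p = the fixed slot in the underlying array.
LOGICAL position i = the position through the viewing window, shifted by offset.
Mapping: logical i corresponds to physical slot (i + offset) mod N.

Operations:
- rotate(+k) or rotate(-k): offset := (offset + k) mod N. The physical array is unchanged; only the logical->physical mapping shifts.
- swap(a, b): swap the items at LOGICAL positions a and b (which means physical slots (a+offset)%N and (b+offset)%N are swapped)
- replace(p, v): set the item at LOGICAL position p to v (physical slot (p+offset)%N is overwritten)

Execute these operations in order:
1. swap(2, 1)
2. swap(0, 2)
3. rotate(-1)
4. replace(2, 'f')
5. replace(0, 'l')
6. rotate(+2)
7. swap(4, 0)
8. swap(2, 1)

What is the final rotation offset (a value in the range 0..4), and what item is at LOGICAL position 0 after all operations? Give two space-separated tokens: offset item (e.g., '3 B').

After op 1 (swap(2, 1)): offset=0, physical=[A,C,B,D,E], logical=[A,C,B,D,E]
After op 2 (swap(0, 2)): offset=0, physical=[B,C,A,D,E], logical=[B,C,A,D,E]
After op 3 (rotate(-1)): offset=4, physical=[B,C,A,D,E], logical=[E,B,C,A,D]
After op 4 (replace(2, 'f')): offset=4, physical=[B,f,A,D,E], logical=[E,B,f,A,D]
After op 5 (replace(0, 'l')): offset=4, physical=[B,f,A,D,l], logical=[l,B,f,A,D]
After op 6 (rotate(+2)): offset=1, physical=[B,f,A,D,l], logical=[f,A,D,l,B]
After op 7 (swap(4, 0)): offset=1, physical=[f,B,A,D,l], logical=[B,A,D,l,f]
After op 8 (swap(2, 1)): offset=1, physical=[f,B,D,A,l], logical=[B,D,A,l,f]

Answer: 1 B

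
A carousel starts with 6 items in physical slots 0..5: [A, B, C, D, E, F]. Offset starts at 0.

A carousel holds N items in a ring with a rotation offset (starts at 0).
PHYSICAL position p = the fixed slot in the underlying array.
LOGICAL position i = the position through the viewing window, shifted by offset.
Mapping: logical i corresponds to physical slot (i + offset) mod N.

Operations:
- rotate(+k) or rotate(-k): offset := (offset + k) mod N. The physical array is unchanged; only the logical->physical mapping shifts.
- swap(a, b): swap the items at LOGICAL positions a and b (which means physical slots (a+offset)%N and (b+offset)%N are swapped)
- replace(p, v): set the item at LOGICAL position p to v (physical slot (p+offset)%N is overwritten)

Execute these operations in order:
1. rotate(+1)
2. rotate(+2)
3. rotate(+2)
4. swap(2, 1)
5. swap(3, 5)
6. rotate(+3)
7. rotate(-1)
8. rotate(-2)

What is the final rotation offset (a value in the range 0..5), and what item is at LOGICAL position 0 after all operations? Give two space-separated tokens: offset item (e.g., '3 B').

After op 1 (rotate(+1)): offset=1, physical=[A,B,C,D,E,F], logical=[B,C,D,E,F,A]
After op 2 (rotate(+2)): offset=3, physical=[A,B,C,D,E,F], logical=[D,E,F,A,B,C]
After op 3 (rotate(+2)): offset=5, physical=[A,B,C,D,E,F], logical=[F,A,B,C,D,E]
After op 4 (swap(2, 1)): offset=5, physical=[B,A,C,D,E,F], logical=[F,B,A,C,D,E]
After op 5 (swap(3, 5)): offset=5, physical=[B,A,E,D,C,F], logical=[F,B,A,E,D,C]
After op 6 (rotate(+3)): offset=2, physical=[B,A,E,D,C,F], logical=[E,D,C,F,B,A]
After op 7 (rotate(-1)): offset=1, physical=[B,A,E,D,C,F], logical=[A,E,D,C,F,B]
After op 8 (rotate(-2)): offset=5, physical=[B,A,E,D,C,F], logical=[F,B,A,E,D,C]

Answer: 5 F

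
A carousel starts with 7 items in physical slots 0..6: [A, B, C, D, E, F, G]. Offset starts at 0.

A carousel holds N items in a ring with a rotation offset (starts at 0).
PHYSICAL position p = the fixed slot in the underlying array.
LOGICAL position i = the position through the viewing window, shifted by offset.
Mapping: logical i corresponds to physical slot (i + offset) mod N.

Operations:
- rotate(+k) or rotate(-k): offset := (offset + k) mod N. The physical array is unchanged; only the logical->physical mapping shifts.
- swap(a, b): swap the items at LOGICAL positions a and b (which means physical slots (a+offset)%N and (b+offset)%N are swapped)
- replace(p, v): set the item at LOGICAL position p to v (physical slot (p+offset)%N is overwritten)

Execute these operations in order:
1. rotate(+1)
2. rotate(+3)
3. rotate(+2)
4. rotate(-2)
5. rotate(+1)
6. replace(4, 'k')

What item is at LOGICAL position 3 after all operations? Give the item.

After op 1 (rotate(+1)): offset=1, physical=[A,B,C,D,E,F,G], logical=[B,C,D,E,F,G,A]
After op 2 (rotate(+3)): offset=4, physical=[A,B,C,D,E,F,G], logical=[E,F,G,A,B,C,D]
After op 3 (rotate(+2)): offset=6, physical=[A,B,C,D,E,F,G], logical=[G,A,B,C,D,E,F]
After op 4 (rotate(-2)): offset=4, physical=[A,B,C,D,E,F,G], logical=[E,F,G,A,B,C,D]
After op 5 (rotate(+1)): offset=5, physical=[A,B,C,D,E,F,G], logical=[F,G,A,B,C,D,E]
After op 6 (replace(4, 'k')): offset=5, physical=[A,B,k,D,E,F,G], logical=[F,G,A,B,k,D,E]

Answer: B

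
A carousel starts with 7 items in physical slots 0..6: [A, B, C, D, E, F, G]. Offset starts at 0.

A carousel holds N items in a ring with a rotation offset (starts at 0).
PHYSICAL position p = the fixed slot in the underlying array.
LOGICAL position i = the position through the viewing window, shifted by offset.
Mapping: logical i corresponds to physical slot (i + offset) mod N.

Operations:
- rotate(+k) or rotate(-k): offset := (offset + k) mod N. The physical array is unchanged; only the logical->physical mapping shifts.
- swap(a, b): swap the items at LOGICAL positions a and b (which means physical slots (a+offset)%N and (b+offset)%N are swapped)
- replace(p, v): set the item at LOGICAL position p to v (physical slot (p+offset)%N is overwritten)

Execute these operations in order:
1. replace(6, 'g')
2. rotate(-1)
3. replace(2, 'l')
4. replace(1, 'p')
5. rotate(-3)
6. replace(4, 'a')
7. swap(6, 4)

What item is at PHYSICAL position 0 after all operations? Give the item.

After op 1 (replace(6, 'g')): offset=0, physical=[A,B,C,D,E,F,g], logical=[A,B,C,D,E,F,g]
After op 2 (rotate(-1)): offset=6, physical=[A,B,C,D,E,F,g], logical=[g,A,B,C,D,E,F]
After op 3 (replace(2, 'l')): offset=6, physical=[A,l,C,D,E,F,g], logical=[g,A,l,C,D,E,F]
After op 4 (replace(1, 'p')): offset=6, physical=[p,l,C,D,E,F,g], logical=[g,p,l,C,D,E,F]
After op 5 (rotate(-3)): offset=3, physical=[p,l,C,D,E,F,g], logical=[D,E,F,g,p,l,C]
After op 6 (replace(4, 'a')): offset=3, physical=[a,l,C,D,E,F,g], logical=[D,E,F,g,a,l,C]
After op 7 (swap(6, 4)): offset=3, physical=[C,l,a,D,E,F,g], logical=[D,E,F,g,C,l,a]

Answer: C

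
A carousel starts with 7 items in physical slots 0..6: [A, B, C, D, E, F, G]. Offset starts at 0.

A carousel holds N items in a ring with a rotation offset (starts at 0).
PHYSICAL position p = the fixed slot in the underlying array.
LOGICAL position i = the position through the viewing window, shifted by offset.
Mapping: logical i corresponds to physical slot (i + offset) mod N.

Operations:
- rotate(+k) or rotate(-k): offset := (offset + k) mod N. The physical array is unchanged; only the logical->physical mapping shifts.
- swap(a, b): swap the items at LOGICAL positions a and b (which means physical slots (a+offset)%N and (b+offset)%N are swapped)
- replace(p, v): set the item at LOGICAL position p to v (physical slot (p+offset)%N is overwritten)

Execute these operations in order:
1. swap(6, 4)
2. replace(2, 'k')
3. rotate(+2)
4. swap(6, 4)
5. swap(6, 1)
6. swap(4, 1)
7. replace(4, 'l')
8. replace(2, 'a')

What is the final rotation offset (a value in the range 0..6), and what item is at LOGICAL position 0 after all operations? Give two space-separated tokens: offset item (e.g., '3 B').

After op 1 (swap(6, 4)): offset=0, physical=[A,B,C,D,G,F,E], logical=[A,B,C,D,G,F,E]
After op 2 (replace(2, 'k')): offset=0, physical=[A,B,k,D,G,F,E], logical=[A,B,k,D,G,F,E]
After op 3 (rotate(+2)): offset=2, physical=[A,B,k,D,G,F,E], logical=[k,D,G,F,E,A,B]
After op 4 (swap(6, 4)): offset=2, physical=[A,E,k,D,G,F,B], logical=[k,D,G,F,B,A,E]
After op 5 (swap(6, 1)): offset=2, physical=[A,D,k,E,G,F,B], logical=[k,E,G,F,B,A,D]
After op 6 (swap(4, 1)): offset=2, physical=[A,D,k,B,G,F,E], logical=[k,B,G,F,E,A,D]
After op 7 (replace(4, 'l')): offset=2, physical=[A,D,k,B,G,F,l], logical=[k,B,G,F,l,A,D]
After op 8 (replace(2, 'a')): offset=2, physical=[A,D,k,B,a,F,l], logical=[k,B,a,F,l,A,D]

Answer: 2 k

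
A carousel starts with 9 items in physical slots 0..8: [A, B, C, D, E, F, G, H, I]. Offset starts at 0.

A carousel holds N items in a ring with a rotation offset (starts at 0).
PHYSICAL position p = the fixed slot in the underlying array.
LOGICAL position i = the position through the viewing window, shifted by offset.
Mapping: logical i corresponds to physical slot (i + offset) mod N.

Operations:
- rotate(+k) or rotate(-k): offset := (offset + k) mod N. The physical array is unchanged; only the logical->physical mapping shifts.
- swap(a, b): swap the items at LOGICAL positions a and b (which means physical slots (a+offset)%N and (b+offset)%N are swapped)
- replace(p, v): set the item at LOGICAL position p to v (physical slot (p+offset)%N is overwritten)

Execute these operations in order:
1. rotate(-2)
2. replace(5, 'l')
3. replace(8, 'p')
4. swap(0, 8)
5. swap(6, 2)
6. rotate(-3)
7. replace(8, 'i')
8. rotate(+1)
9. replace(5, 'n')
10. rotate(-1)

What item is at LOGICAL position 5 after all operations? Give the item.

Answer: E

Derivation:
After op 1 (rotate(-2)): offset=7, physical=[A,B,C,D,E,F,G,H,I], logical=[H,I,A,B,C,D,E,F,G]
After op 2 (replace(5, 'l')): offset=7, physical=[A,B,C,l,E,F,G,H,I], logical=[H,I,A,B,C,l,E,F,G]
After op 3 (replace(8, 'p')): offset=7, physical=[A,B,C,l,E,F,p,H,I], logical=[H,I,A,B,C,l,E,F,p]
After op 4 (swap(0, 8)): offset=7, physical=[A,B,C,l,E,F,H,p,I], logical=[p,I,A,B,C,l,E,F,H]
After op 5 (swap(6, 2)): offset=7, physical=[E,B,C,l,A,F,H,p,I], logical=[p,I,E,B,C,l,A,F,H]
After op 6 (rotate(-3)): offset=4, physical=[E,B,C,l,A,F,H,p,I], logical=[A,F,H,p,I,E,B,C,l]
After op 7 (replace(8, 'i')): offset=4, physical=[E,B,C,i,A,F,H,p,I], logical=[A,F,H,p,I,E,B,C,i]
After op 8 (rotate(+1)): offset=5, physical=[E,B,C,i,A,F,H,p,I], logical=[F,H,p,I,E,B,C,i,A]
After op 9 (replace(5, 'n')): offset=5, physical=[E,n,C,i,A,F,H,p,I], logical=[F,H,p,I,E,n,C,i,A]
After op 10 (rotate(-1)): offset=4, physical=[E,n,C,i,A,F,H,p,I], logical=[A,F,H,p,I,E,n,C,i]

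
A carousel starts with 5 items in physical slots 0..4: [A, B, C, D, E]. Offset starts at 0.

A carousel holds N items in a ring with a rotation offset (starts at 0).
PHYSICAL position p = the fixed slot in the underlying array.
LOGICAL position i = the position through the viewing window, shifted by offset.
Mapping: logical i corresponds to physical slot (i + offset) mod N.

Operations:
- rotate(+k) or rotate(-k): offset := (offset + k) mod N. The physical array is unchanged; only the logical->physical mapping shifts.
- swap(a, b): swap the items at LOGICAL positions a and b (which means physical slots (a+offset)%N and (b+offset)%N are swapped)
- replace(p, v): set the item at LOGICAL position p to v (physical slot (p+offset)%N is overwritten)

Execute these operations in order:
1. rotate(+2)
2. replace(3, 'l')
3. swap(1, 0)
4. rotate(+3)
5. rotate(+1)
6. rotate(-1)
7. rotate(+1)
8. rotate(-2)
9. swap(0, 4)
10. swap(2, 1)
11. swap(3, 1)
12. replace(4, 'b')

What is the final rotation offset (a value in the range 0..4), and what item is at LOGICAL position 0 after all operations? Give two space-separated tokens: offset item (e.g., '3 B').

Answer: 4 C

Derivation:
After op 1 (rotate(+2)): offset=2, physical=[A,B,C,D,E], logical=[C,D,E,A,B]
After op 2 (replace(3, 'l')): offset=2, physical=[l,B,C,D,E], logical=[C,D,E,l,B]
After op 3 (swap(1, 0)): offset=2, physical=[l,B,D,C,E], logical=[D,C,E,l,B]
After op 4 (rotate(+3)): offset=0, physical=[l,B,D,C,E], logical=[l,B,D,C,E]
After op 5 (rotate(+1)): offset=1, physical=[l,B,D,C,E], logical=[B,D,C,E,l]
After op 6 (rotate(-1)): offset=0, physical=[l,B,D,C,E], logical=[l,B,D,C,E]
After op 7 (rotate(+1)): offset=1, physical=[l,B,D,C,E], logical=[B,D,C,E,l]
After op 8 (rotate(-2)): offset=4, physical=[l,B,D,C,E], logical=[E,l,B,D,C]
After op 9 (swap(0, 4)): offset=4, physical=[l,B,D,E,C], logical=[C,l,B,D,E]
After op 10 (swap(2, 1)): offset=4, physical=[B,l,D,E,C], logical=[C,B,l,D,E]
After op 11 (swap(3, 1)): offset=4, physical=[D,l,B,E,C], logical=[C,D,l,B,E]
After op 12 (replace(4, 'b')): offset=4, physical=[D,l,B,b,C], logical=[C,D,l,B,b]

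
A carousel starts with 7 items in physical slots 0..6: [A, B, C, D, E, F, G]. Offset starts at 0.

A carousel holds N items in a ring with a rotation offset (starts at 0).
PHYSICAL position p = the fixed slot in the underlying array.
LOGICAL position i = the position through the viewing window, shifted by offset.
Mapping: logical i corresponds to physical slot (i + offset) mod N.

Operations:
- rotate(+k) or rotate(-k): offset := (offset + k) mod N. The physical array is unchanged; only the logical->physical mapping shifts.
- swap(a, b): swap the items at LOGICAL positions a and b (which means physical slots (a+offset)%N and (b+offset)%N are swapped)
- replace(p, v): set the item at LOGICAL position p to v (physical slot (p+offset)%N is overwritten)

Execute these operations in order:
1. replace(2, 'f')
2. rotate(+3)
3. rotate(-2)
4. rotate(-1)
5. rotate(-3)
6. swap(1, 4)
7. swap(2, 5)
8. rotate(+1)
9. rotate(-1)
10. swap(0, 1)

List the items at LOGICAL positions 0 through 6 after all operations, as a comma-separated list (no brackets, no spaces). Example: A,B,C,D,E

Answer: B,E,f,A,F,G,D

Derivation:
After op 1 (replace(2, 'f')): offset=0, physical=[A,B,f,D,E,F,G], logical=[A,B,f,D,E,F,G]
After op 2 (rotate(+3)): offset=3, physical=[A,B,f,D,E,F,G], logical=[D,E,F,G,A,B,f]
After op 3 (rotate(-2)): offset=1, physical=[A,B,f,D,E,F,G], logical=[B,f,D,E,F,G,A]
After op 4 (rotate(-1)): offset=0, physical=[A,B,f,D,E,F,G], logical=[A,B,f,D,E,F,G]
After op 5 (rotate(-3)): offset=4, physical=[A,B,f,D,E,F,G], logical=[E,F,G,A,B,f,D]
After op 6 (swap(1, 4)): offset=4, physical=[A,F,f,D,E,B,G], logical=[E,B,G,A,F,f,D]
After op 7 (swap(2, 5)): offset=4, physical=[A,F,G,D,E,B,f], logical=[E,B,f,A,F,G,D]
After op 8 (rotate(+1)): offset=5, physical=[A,F,G,D,E,B,f], logical=[B,f,A,F,G,D,E]
After op 9 (rotate(-1)): offset=4, physical=[A,F,G,D,E,B,f], logical=[E,B,f,A,F,G,D]
After op 10 (swap(0, 1)): offset=4, physical=[A,F,G,D,B,E,f], logical=[B,E,f,A,F,G,D]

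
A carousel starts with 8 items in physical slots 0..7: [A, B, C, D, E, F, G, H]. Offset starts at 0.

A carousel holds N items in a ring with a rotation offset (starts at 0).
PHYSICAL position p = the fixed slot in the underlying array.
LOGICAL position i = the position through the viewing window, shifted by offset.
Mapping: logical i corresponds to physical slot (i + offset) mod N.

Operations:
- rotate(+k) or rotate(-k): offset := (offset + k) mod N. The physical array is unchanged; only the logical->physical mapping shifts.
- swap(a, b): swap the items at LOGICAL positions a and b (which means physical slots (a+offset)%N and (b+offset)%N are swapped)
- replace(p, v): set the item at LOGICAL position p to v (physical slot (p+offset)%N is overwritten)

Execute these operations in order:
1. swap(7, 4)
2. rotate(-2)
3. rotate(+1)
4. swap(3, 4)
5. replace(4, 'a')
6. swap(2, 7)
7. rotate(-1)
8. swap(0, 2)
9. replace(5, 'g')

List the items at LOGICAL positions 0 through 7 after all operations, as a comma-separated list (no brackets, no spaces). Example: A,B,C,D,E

After op 1 (swap(7, 4)): offset=0, physical=[A,B,C,D,H,F,G,E], logical=[A,B,C,D,H,F,G,E]
After op 2 (rotate(-2)): offset=6, physical=[A,B,C,D,H,F,G,E], logical=[G,E,A,B,C,D,H,F]
After op 3 (rotate(+1)): offset=7, physical=[A,B,C,D,H,F,G,E], logical=[E,A,B,C,D,H,F,G]
After op 4 (swap(3, 4)): offset=7, physical=[A,B,D,C,H,F,G,E], logical=[E,A,B,D,C,H,F,G]
After op 5 (replace(4, 'a')): offset=7, physical=[A,B,D,a,H,F,G,E], logical=[E,A,B,D,a,H,F,G]
After op 6 (swap(2, 7)): offset=7, physical=[A,G,D,a,H,F,B,E], logical=[E,A,G,D,a,H,F,B]
After op 7 (rotate(-1)): offset=6, physical=[A,G,D,a,H,F,B,E], logical=[B,E,A,G,D,a,H,F]
After op 8 (swap(0, 2)): offset=6, physical=[B,G,D,a,H,F,A,E], logical=[A,E,B,G,D,a,H,F]
After op 9 (replace(5, 'g')): offset=6, physical=[B,G,D,g,H,F,A,E], logical=[A,E,B,G,D,g,H,F]

Answer: A,E,B,G,D,g,H,F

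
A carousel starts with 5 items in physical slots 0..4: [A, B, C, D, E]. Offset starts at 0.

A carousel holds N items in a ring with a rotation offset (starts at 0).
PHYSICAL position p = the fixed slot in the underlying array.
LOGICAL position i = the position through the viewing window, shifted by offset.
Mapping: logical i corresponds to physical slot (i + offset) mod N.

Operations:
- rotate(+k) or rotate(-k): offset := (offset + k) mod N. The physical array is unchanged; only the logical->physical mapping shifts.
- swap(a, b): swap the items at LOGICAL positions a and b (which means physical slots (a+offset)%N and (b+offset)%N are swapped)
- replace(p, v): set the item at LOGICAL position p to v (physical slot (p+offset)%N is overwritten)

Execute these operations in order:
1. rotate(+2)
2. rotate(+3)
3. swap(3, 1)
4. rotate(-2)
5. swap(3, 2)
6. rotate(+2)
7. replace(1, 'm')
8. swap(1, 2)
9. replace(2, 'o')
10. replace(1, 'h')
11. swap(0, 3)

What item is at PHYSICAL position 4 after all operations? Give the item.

After op 1 (rotate(+2)): offset=2, physical=[A,B,C,D,E], logical=[C,D,E,A,B]
After op 2 (rotate(+3)): offset=0, physical=[A,B,C,D,E], logical=[A,B,C,D,E]
After op 3 (swap(3, 1)): offset=0, physical=[A,D,C,B,E], logical=[A,D,C,B,E]
After op 4 (rotate(-2)): offset=3, physical=[A,D,C,B,E], logical=[B,E,A,D,C]
After op 5 (swap(3, 2)): offset=3, physical=[D,A,C,B,E], logical=[B,E,D,A,C]
After op 6 (rotate(+2)): offset=0, physical=[D,A,C,B,E], logical=[D,A,C,B,E]
After op 7 (replace(1, 'm')): offset=0, physical=[D,m,C,B,E], logical=[D,m,C,B,E]
After op 8 (swap(1, 2)): offset=0, physical=[D,C,m,B,E], logical=[D,C,m,B,E]
After op 9 (replace(2, 'o')): offset=0, physical=[D,C,o,B,E], logical=[D,C,o,B,E]
After op 10 (replace(1, 'h')): offset=0, physical=[D,h,o,B,E], logical=[D,h,o,B,E]
After op 11 (swap(0, 3)): offset=0, physical=[B,h,o,D,E], logical=[B,h,o,D,E]

Answer: E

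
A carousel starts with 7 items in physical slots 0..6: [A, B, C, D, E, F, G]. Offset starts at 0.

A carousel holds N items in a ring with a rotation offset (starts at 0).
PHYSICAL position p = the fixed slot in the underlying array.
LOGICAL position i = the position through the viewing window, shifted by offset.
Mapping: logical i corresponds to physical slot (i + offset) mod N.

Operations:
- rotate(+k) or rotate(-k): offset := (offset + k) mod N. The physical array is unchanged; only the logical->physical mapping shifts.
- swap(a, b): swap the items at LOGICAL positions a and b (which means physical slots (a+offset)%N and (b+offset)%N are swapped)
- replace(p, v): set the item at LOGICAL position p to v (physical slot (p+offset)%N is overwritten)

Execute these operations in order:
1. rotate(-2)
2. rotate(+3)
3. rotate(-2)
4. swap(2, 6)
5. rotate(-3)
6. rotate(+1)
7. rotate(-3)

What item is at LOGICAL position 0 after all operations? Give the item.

After op 1 (rotate(-2)): offset=5, physical=[A,B,C,D,E,F,G], logical=[F,G,A,B,C,D,E]
After op 2 (rotate(+3)): offset=1, physical=[A,B,C,D,E,F,G], logical=[B,C,D,E,F,G,A]
After op 3 (rotate(-2)): offset=6, physical=[A,B,C,D,E,F,G], logical=[G,A,B,C,D,E,F]
After op 4 (swap(2, 6)): offset=6, physical=[A,F,C,D,E,B,G], logical=[G,A,F,C,D,E,B]
After op 5 (rotate(-3)): offset=3, physical=[A,F,C,D,E,B,G], logical=[D,E,B,G,A,F,C]
After op 6 (rotate(+1)): offset=4, physical=[A,F,C,D,E,B,G], logical=[E,B,G,A,F,C,D]
After op 7 (rotate(-3)): offset=1, physical=[A,F,C,D,E,B,G], logical=[F,C,D,E,B,G,A]

Answer: F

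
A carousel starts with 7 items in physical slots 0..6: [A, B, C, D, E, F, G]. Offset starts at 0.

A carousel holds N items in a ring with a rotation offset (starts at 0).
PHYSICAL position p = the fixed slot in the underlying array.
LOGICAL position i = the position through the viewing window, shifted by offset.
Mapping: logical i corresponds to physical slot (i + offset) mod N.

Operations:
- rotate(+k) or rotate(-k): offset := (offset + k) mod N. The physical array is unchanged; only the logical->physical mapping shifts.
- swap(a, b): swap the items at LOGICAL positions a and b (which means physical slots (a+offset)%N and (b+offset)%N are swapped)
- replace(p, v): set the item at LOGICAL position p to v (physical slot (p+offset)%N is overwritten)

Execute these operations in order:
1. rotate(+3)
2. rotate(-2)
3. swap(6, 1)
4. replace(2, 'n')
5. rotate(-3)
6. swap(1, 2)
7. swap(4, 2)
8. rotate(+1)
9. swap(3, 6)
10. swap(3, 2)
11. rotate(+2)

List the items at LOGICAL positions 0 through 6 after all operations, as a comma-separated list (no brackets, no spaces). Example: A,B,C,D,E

After op 1 (rotate(+3)): offset=3, physical=[A,B,C,D,E,F,G], logical=[D,E,F,G,A,B,C]
After op 2 (rotate(-2)): offset=1, physical=[A,B,C,D,E,F,G], logical=[B,C,D,E,F,G,A]
After op 3 (swap(6, 1)): offset=1, physical=[C,B,A,D,E,F,G], logical=[B,A,D,E,F,G,C]
After op 4 (replace(2, 'n')): offset=1, physical=[C,B,A,n,E,F,G], logical=[B,A,n,E,F,G,C]
After op 5 (rotate(-3)): offset=5, physical=[C,B,A,n,E,F,G], logical=[F,G,C,B,A,n,E]
After op 6 (swap(1, 2)): offset=5, physical=[G,B,A,n,E,F,C], logical=[F,C,G,B,A,n,E]
After op 7 (swap(4, 2)): offset=5, physical=[A,B,G,n,E,F,C], logical=[F,C,A,B,G,n,E]
After op 8 (rotate(+1)): offset=6, physical=[A,B,G,n,E,F,C], logical=[C,A,B,G,n,E,F]
After op 9 (swap(3, 6)): offset=6, physical=[A,B,F,n,E,G,C], logical=[C,A,B,F,n,E,G]
After op 10 (swap(3, 2)): offset=6, physical=[A,F,B,n,E,G,C], logical=[C,A,F,B,n,E,G]
After op 11 (rotate(+2)): offset=1, physical=[A,F,B,n,E,G,C], logical=[F,B,n,E,G,C,A]

Answer: F,B,n,E,G,C,A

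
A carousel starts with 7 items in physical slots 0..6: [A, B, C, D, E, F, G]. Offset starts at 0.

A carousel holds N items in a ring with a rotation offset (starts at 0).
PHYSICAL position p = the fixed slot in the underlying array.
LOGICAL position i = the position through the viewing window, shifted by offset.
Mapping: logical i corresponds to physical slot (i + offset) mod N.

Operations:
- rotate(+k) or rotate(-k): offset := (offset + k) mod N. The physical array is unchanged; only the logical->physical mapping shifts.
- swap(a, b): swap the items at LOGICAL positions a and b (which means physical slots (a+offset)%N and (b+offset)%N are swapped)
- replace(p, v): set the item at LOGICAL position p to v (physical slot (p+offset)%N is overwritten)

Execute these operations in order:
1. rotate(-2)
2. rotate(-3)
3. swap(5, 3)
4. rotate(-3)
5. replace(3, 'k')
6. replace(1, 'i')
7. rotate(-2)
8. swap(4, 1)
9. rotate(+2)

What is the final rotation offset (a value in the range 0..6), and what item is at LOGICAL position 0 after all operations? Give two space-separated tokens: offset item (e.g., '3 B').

Answer: 6 G

Derivation:
After op 1 (rotate(-2)): offset=5, physical=[A,B,C,D,E,F,G], logical=[F,G,A,B,C,D,E]
After op 2 (rotate(-3)): offset=2, physical=[A,B,C,D,E,F,G], logical=[C,D,E,F,G,A,B]
After op 3 (swap(5, 3)): offset=2, physical=[F,B,C,D,E,A,G], logical=[C,D,E,A,G,F,B]
After op 4 (rotate(-3)): offset=6, physical=[F,B,C,D,E,A,G], logical=[G,F,B,C,D,E,A]
After op 5 (replace(3, 'k')): offset=6, physical=[F,B,k,D,E,A,G], logical=[G,F,B,k,D,E,A]
After op 6 (replace(1, 'i')): offset=6, physical=[i,B,k,D,E,A,G], logical=[G,i,B,k,D,E,A]
After op 7 (rotate(-2)): offset=4, physical=[i,B,k,D,E,A,G], logical=[E,A,G,i,B,k,D]
After op 8 (swap(4, 1)): offset=4, physical=[i,A,k,D,E,B,G], logical=[E,B,G,i,A,k,D]
After op 9 (rotate(+2)): offset=6, physical=[i,A,k,D,E,B,G], logical=[G,i,A,k,D,E,B]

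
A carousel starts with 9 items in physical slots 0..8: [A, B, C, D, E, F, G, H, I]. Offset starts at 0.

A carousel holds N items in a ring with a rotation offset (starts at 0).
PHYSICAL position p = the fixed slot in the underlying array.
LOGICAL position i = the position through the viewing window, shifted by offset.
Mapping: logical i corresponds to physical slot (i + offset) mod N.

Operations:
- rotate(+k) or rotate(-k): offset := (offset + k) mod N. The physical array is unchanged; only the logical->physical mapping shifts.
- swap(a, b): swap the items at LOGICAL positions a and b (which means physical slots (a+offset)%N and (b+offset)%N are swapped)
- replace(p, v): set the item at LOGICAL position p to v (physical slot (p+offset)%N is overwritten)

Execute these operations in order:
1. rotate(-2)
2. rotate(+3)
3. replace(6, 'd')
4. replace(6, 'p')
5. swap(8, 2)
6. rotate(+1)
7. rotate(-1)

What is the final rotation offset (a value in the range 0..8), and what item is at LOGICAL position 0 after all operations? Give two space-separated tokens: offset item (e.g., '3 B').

After op 1 (rotate(-2)): offset=7, physical=[A,B,C,D,E,F,G,H,I], logical=[H,I,A,B,C,D,E,F,G]
After op 2 (rotate(+3)): offset=1, physical=[A,B,C,D,E,F,G,H,I], logical=[B,C,D,E,F,G,H,I,A]
After op 3 (replace(6, 'd')): offset=1, physical=[A,B,C,D,E,F,G,d,I], logical=[B,C,D,E,F,G,d,I,A]
After op 4 (replace(6, 'p')): offset=1, physical=[A,B,C,D,E,F,G,p,I], logical=[B,C,D,E,F,G,p,I,A]
After op 5 (swap(8, 2)): offset=1, physical=[D,B,C,A,E,F,G,p,I], logical=[B,C,A,E,F,G,p,I,D]
After op 6 (rotate(+1)): offset=2, physical=[D,B,C,A,E,F,G,p,I], logical=[C,A,E,F,G,p,I,D,B]
After op 7 (rotate(-1)): offset=1, physical=[D,B,C,A,E,F,G,p,I], logical=[B,C,A,E,F,G,p,I,D]

Answer: 1 B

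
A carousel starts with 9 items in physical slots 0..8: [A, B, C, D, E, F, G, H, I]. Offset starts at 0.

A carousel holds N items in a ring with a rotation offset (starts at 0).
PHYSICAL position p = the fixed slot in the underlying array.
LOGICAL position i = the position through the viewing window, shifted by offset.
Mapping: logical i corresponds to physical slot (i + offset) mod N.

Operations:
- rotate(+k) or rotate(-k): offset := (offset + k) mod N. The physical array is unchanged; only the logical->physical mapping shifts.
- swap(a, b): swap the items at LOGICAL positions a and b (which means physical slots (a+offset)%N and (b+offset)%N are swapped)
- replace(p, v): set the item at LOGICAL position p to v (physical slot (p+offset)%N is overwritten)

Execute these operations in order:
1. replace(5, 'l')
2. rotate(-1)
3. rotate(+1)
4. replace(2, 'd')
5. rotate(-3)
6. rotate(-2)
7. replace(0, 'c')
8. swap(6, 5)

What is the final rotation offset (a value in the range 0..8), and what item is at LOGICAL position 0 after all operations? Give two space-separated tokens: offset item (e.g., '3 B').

After op 1 (replace(5, 'l')): offset=0, physical=[A,B,C,D,E,l,G,H,I], logical=[A,B,C,D,E,l,G,H,I]
After op 2 (rotate(-1)): offset=8, physical=[A,B,C,D,E,l,G,H,I], logical=[I,A,B,C,D,E,l,G,H]
After op 3 (rotate(+1)): offset=0, physical=[A,B,C,D,E,l,G,H,I], logical=[A,B,C,D,E,l,G,H,I]
After op 4 (replace(2, 'd')): offset=0, physical=[A,B,d,D,E,l,G,H,I], logical=[A,B,d,D,E,l,G,H,I]
After op 5 (rotate(-3)): offset=6, physical=[A,B,d,D,E,l,G,H,I], logical=[G,H,I,A,B,d,D,E,l]
After op 6 (rotate(-2)): offset=4, physical=[A,B,d,D,E,l,G,H,I], logical=[E,l,G,H,I,A,B,d,D]
After op 7 (replace(0, 'c')): offset=4, physical=[A,B,d,D,c,l,G,H,I], logical=[c,l,G,H,I,A,B,d,D]
After op 8 (swap(6, 5)): offset=4, physical=[B,A,d,D,c,l,G,H,I], logical=[c,l,G,H,I,B,A,d,D]

Answer: 4 c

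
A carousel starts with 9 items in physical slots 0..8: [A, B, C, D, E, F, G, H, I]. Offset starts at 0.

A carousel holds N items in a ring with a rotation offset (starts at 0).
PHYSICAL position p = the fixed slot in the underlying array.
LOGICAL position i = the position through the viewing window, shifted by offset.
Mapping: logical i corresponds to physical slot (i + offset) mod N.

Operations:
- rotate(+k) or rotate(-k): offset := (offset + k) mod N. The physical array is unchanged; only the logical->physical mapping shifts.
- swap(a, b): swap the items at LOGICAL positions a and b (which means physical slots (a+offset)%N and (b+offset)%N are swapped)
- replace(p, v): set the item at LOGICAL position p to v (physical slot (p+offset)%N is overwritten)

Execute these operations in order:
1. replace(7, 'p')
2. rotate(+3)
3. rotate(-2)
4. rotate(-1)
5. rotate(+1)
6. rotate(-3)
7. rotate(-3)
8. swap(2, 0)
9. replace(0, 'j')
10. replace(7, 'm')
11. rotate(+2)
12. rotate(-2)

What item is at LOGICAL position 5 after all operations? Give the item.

After op 1 (replace(7, 'p')): offset=0, physical=[A,B,C,D,E,F,G,p,I], logical=[A,B,C,D,E,F,G,p,I]
After op 2 (rotate(+3)): offset=3, physical=[A,B,C,D,E,F,G,p,I], logical=[D,E,F,G,p,I,A,B,C]
After op 3 (rotate(-2)): offset=1, physical=[A,B,C,D,E,F,G,p,I], logical=[B,C,D,E,F,G,p,I,A]
After op 4 (rotate(-1)): offset=0, physical=[A,B,C,D,E,F,G,p,I], logical=[A,B,C,D,E,F,G,p,I]
After op 5 (rotate(+1)): offset=1, physical=[A,B,C,D,E,F,G,p,I], logical=[B,C,D,E,F,G,p,I,A]
After op 6 (rotate(-3)): offset=7, physical=[A,B,C,D,E,F,G,p,I], logical=[p,I,A,B,C,D,E,F,G]
After op 7 (rotate(-3)): offset=4, physical=[A,B,C,D,E,F,G,p,I], logical=[E,F,G,p,I,A,B,C,D]
After op 8 (swap(2, 0)): offset=4, physical=[A,B,C,D,G,F,E,p,I], logical=[G,F,E,p,I,A,B,C,D]
After op 9 (replace(0, 'j')): offset=4, physical=[A,B,C,D,j,F,E,p,I], logical=[j,F,E,p,I,A,B,C,D]
After op 10 (replace(7, 'm')): offset=4, physical=[A,B,m,D,j,F,E,p,I], logical=[j,F,E,p,I,A,B,m,D]
After op 11 (rotate(+2)): offset=6, physical=[A,B,m,D,j,F,E,p,I], logical=[E,p,I,A,B,m,D,j,F]
After op 12 (rotate(-2)): offset=4, physical=[A,B,m,D,j,F,E,p,I], logical=[j,F,E,p,I,A,B,m,D]

Answer: A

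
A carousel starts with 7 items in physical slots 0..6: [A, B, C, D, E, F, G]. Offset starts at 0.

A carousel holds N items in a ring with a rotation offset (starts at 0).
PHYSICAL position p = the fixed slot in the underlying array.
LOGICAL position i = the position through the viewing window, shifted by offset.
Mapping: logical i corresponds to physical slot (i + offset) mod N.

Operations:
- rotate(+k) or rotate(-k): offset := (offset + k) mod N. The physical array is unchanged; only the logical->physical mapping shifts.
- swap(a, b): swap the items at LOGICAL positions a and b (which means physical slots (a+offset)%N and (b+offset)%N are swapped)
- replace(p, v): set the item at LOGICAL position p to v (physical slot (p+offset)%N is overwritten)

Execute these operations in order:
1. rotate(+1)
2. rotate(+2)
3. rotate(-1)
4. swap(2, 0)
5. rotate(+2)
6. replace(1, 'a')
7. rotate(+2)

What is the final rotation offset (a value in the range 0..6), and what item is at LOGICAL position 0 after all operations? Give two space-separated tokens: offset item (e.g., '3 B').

Answer: 6 G

Derivation:
After op 1 (rotate(+1)): offset=1, physical=[A,B,C,D,E,F,G], logical=[B,C,D,E,F,G,A]
After op 2 (rotate(+2)): offset=3, physical=[A,B,C,D,E,F,G], logical=[D,E,F,G,A,B,C]
After op 3 (rotate(-1)): offset=2, physical=[A,B,C,D,E,F,G], logical=[C,D,E,F,G,A,B]
After op 4 (swap(2, 0)): offset=2, physical=[A,B,E,D,C,F,G], logical=[E,D,C,F,G,A,B]
After op 5 (rotate(+2)): offset=4, physical=[A,B,E,D,C,F,G], logical=[C,F,G,A,B,E,D]
After op 6 (replace(1, 'a')): offset=4, physical=[A,B,E,D,C,a,G], logical=[C,a,G,A,B,E,D]
After op 7 (rotate(+2)): offset=6, physical=[A,B,E,D,C,a,G], logical=[G,A,B,E,D,C,a]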